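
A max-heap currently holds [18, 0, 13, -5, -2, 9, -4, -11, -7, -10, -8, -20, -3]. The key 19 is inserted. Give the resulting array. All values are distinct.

[19, 0, 18, -5, -2, 9, 13, -11, -7, -10, -8, -20, -3, -4]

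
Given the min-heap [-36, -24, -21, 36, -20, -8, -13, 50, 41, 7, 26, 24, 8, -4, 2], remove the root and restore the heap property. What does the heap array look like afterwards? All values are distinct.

remove root -36; move last element 2 to root → [2, -24, -21, 36, -20, -8, -13, 50, 41, 7, 26, 24, 8, -4]
2 vs smaller child -24 at index 1, swap → [-24, 2, -21, 36, -20, -8, -13, 50, 41, 7, 26, 24, 8, -4]
2 vs smaller child -20 at index 4, swap → [-24, -20, -21, 36, 2, -8, -13, 50, 41, 7, 26, 24, 8, -4]

[-24, -20, -21, 36, 2, -8, -13, 50, 41, 7, 26, 24, 8, -4]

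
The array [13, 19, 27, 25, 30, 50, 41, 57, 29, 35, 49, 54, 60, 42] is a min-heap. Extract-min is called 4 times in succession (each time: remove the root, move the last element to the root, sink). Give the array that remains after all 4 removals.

[29, 30, 41, 42, 35, 50, 54, 57, 60, 49]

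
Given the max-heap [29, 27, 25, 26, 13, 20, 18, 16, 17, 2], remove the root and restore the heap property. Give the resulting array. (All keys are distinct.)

[27, 26, 25, 17, 13, 20, 18, 16, 2]

remove root 29; move last element 2 to root → [2, 27, 25, 26, 13, 20, 18, 16, 17]
2 vs larger child 27 at index 1, swap → [27, 2, 25, 26, 13, 20, 18, 16, 17]
2 vs larger child 26 at index 3, swap → [27, 26, 25, 2, 13, 20, 18, 16, 17]
2 vs larger child 17 at index 8, swap → [27, 26, 25, 17, 13, 20, 18, 16, 2]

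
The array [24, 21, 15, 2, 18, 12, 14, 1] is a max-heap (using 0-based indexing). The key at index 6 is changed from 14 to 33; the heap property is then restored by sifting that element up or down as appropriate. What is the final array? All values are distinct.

[33, 21, 24, 2, 18, 12, 15, 1]

set index 6 from 14 to 33 → [24, 21, 15, 2, 18, 12, 33, 1]
33 > parent 15 at index 2, swap → [24, 21, 33, 2, 18, 12, 15, 1]
33 > parent 24 at index 0, swap → [33, 21, 24, 2, 18, 12, 15, 1]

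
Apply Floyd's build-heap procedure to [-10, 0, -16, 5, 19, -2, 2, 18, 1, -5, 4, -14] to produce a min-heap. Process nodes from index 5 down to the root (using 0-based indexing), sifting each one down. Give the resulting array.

sift down from index 5:
  -2 vs only child -14 at index 11, swap → [-10, 0, -16, 5, 19, -14, 2, 18, 1, -5, 4, -2]
sift down from index 4:
  19 vs smaller child -5 at index 9, swap → [-10, 0, -16, 5, -5, -14, 2, 18, 1, 19, 4, -2]
sift down from index 3:
  5 vs smaller child 1 at index 8, swap → [-10, 0, -16, 1, -5, -14, 2, 18, 5, 19, 4, -2]
sift down from index 2: already satisfies heap property
sift down from index 1:
  0 vs smaller child -5 at index 4, swap → [-10, -5, -16, 1, 0, -14, 2, 18, 5, 19, 4, -2]
sift down from index 0:
  -10 vs smaller child -16 at index 2, swap → [-16, -5, -10, 1, 0, -14, 2, 18, 5, 19, 4, -2]
  -10 vs smaller child -14 at index 5, swap → [-16, -5, -14, 1, 0, -10, 2, 18, 5, 19, 4, -2]

[-16, -5, -14, 1, 0, -10, 2, 18, 5, 19, 4, -2]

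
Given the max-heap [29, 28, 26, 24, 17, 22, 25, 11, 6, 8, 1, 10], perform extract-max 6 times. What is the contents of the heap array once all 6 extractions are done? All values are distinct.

extract-max #1 returns 29:
  remove root 29; move last element 10 to root → [10, 28, 26, 24, 17, 22, 25, 11, 6, 8, 1]
  10 vs larger child 28 at index 1, swap → [28, 10, 26, 24, 17, 22, 25, 11, 6, 8, 1]
  10 vs larger child 24 at index 3, swap → [28, 24, 26, 10, 17, 22, 25, 11, 6, 8, 1]
  10 vs larger child 11 at index 7, swap → [28, 24, 26, 11, 17, 22, 25, 10, 6, 8, 1]
extract-max #2 returns 28:
  remove root 28; move last element 1 to root → [1, 24, 26, 11, 17, 22, 25, 10, 6, 8]
  1 vs larger child 26 at index 2, swap → [26, 24, 1, 11, 17, 22, 25, 10, 6, 8]
  1 vs larger child 25 at index 6, swap → [26, 24, 25, 11, 17, 22, 1, 10, 6, 8]
extract-max #3 returns 26:
  remove root 26; move last element 8 to root → [8, 24, 25, 11, 17, 22, 1, 10, 6]
  8 vs larger child 25 at index 2, swap → [25, 24, 8, 11, 17, 22, 1, 10, 6]
  8 vs larger child 22 at index 5, swap → [25, 24, 22, 11, 17, 8, 1, 10, 6]
extract-max #4 returns 25:
  remove root 25; move last element 6 to root → [6, 24, 22, 11, 17, 8, 1, 10]
  6 vs larger child 24 at index 1, swap → [24, 6, 22, 11, 17, 8, 1, 10]
  6 vs larger child 17 at index 4, swap → [24, 17, 22, 11, 6, 8, 1, 10]
extract-max #5 returns 24:
  remove root 24; move last element 10 to root → [10, 17, 22, 11, 6, 8, 1]
  10 vs larger child 22 at index 2, swap → [22, 17, 10, 11, 6, 8, 1]
extract-max #6 returns 22:
  remove root 22; move last element 1 to root → [1, 17, 10, 11, 6, 8]
  1 vs larger child 17 at index 1, swap → [17, 1, 10, 11, 6, 8]
  1 vs larger child 11 at index 3, swap → [17, 11, 10, 1, 6, 8]

[17, 11, 10, 1, 6, 8]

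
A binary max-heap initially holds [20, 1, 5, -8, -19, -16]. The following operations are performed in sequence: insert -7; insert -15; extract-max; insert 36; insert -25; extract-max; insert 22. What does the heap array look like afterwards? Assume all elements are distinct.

[22, 5, -7, 1, -19, -16, -15, -25, -8]

insert -7:
  append -7 at index 6 → [20, 1, 5, -8, -19, -16, -7] (no swap needed)
insert -15:
  append -15 at index 7 → [20, 1, 5, -8, -19, -16, -7, -15] (no swap needed)
extract-max → returns 20:
  remove root 20; move last element -15 to root → [-15, 1, 5, -8, -19, -16, -7]
  -15 vs larger child 5 at index 2, swap → [5, 1, -15, -8, -19, -16, -7]
  -15 vs larger child -7 at index 6, swap → [5, 1, -7, -8, -19, -16, -15]
insert 36:
  append 36 at index 7 → [5, 1, -7, -8, -19, -16, -15, 36]
  36 > parent -8 at index 3, swap → [5, 1, -7, 36, -19, -16, -15, -8]
  36 > parent 1 at index 1, swap → [5, 36, -7, 1, -19, -16, -15, -8]
  36 > parent 5 at index 0, swap → [36, 5, -7, 1, -19, -16, -15, -8]
insert -25:
  append -25 at index 8 → [36, 5, -7, 1, -19, -16, -15, -8, -25] (no swap needed)
extract-max → returns 36:
  remove root 36; move last element -25 to root → [-25, 5, -7, 1, -19, -16, -15, -8]
  -25 vs larger child 5 at index 1, swap → [5, -25, -7, 1, -19, -16, -15, -8]
  -25 vs larger child 1 at index 3, swap → [5, 1, -7, -25, -19, -16, -15, -8]
  -25 vs only child -8 at index 7, swap → [5, 1, -7, -8, -19, -16, -15, -25]
insert 22:
  append 22 at index 8 → [5, 1, -7, -8, -19, -16, -15, -25, 22]
  22 > parent -8 at index 3, swap → [5, 1, -7, 22, -19, -16, -15, -25, -8]
  22 > parent 1 at index 1, swap → [5, 22, -7, 1, -19, -16, -15, -25, -8]
  22 > parent 5 at index 0, swap → [22, 5, -7, 1, -19, -16, -15, -25, -8]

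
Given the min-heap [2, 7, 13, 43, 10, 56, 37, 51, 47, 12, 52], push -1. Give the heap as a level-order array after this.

append -1 at index 11 → [2, 7, 13, 43, 10, 56, 37, 51, 47, 12, 52, -1]
-1 < parent 56 at index 5, swap → [2, 7, 13, 43, 10, -1, 37, 51, 47, 12, 52, 56]
-1 < parent 13 at index 2, swap → [2, 7, -1, 43, 10, 13, 37, 51, 47, 12, 52, 56]
-1 < parent 2 at index 0, swap → [-1, 7, 2, 43, 10, 13, 37, 51, 47, 12, 52, 56]

[-1, 7, 2, 43, 10, 13, 37, 51, 47, 12, 52, 56]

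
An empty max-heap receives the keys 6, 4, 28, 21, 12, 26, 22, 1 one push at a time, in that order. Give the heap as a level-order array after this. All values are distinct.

Insert 6:
  append 6 at index 0 → [6] (no swap needed)
Insert 4:
  append 4 at index 1 → [6, 4] (no swap needed)
Insert 28:
  append 28 at index 2 → [6, 4, 28]
  28 > parent 6 at index 0, swap → [28, 4, 6]
Insert 21:
  append 21 at index 3 → [28, 4, 6, 21]
  21 > parent 4 at index 1, swap → [28, 21, 6, 4]
Insert 12:
  append 12 at index 4 → [28, 21, 6, 4, 12] (no swap needed)
Insert 26:
  append 26 at index 5 → [28, 21, 6, 4, 12, 26]
  26 > parent 6 at index 2, swap → [28, 21, 26, 4, 12, 6]
Insert 22:
  append 22 at index 6 → [28, 21, 26, 4, 12, 6, 22] (no swap needed)
Insert 1:
  append 1 at index 7 → [28, 21, 26, 4, 12, 6, 22, 1] (no swap needed)

[28, 21, 26, 4, 12, 6, 22, 1]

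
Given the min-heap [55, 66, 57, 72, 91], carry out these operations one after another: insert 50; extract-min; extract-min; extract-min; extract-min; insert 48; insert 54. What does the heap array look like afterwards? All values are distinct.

[48, 54, 72, 91]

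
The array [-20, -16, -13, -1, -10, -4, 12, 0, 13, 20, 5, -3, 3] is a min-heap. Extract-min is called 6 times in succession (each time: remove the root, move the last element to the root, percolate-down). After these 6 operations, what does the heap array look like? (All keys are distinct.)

[-1, 0, 12, 5, 3, 20, 13]

extract-min #1 returns -20:
  remove root -20; move last element 3 to root → [3, -16, -13, -1, -10, -4, 12, 0, 13, 20, 5, -3]
  3 vs smaller child -16 at index 1, swap → [-16, 3, -13, -1, -10, -4, 12, 0, 13, 20, 5, -3]
  3 vs smaller child -10 at index 4, swap → [-16, -10, -13, -1, 3, -4, 12, 0, 13, 20, 5, -3]
extract-min #2 returns -16:
  remove root -16; move last element -3 to root → [-3, -10, -13, -1, 3, -4, 12, 0, 13, 20, 5]
  -3 vs smaller child -13 at index 2, swap → [-13, -10, -3, -1, 3, -4, 12, 0, 13, 20, 5]
  -3 vs smaller child -4 at index 5, swap → [-13, -10, -4, -1, 3, -3, 12, 0, 13, 20, 5]
extract-min #3 returns -13:
  remove root -13; move last element 5 to root → [5, -10, -4, -1, 3, -3, 12, 0, 13, 20]
  5 vs smaller child -10 at index 1, swap → [-10, 5, -4, -1, 3, -3, 12, 0, 13, 20]
  5 vs smaller child -1 at index 3, swap → [-10, -1, -4, 5, 3, -3, 12, 0, 13, 20]
  5 vs smaller child 0 at index 7, swap → [-10, -1, -4, 0, 3, -3, 12, 5, 13, 20]
extract-min #4 returns -10:
  remove root -10; move last element 20 to root → [20, -1, -4, 0, 3, -3, 12, 5, 13]
  20 vs smaller child -4 at index 2, swap → [-4, -1, 20, 0, 3, -3, 12, 5, 13]
  20 vs smaller child -3 at index 5, swap → [-4, -1, -3, 0, 3, 20, 12, 5, 13]
extract-min #5 returns -4:
  remove root -4; move last element 13 to root → [13, -1, -3, 0, 3, 20, 12, 5]
  13 vs smaller child -3 at index 2, swap → [-3, -1, 13, 0, 3, 20, 12, 5]
  13 vs smaller child 12 at index 6, swap → [-3, -1, 12, 0, 3, 20, 13, 5]
extract-min #6 returns -3:
  remove root -3; move last element 5 to root → [5, -1, 12, 0, 3, 20, 13]
  5 vs smaller child -1 at index 1, swap → [-1, 5, 12, 0, 3, 20, 13]
  5 vs smaller child 0 at index 3, swap → [-1, 0, 12, 5, 3, 20, 13]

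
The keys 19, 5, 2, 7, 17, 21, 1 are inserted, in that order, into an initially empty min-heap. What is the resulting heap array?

[1, 7, 2, 19, 17, 21, 5]

Insert 19:
  append 19 at index 0 → [19] (no swap needed)
Insert 5:
  append 5 at index 1 → [19, 5]
  5 < parent 19 at index 0, swap → [5, 19]
Insert 2:
  append 2 at index 2 → [5, 19, 2]
  2 < parent 5 at index 0, swap → [2, 19, 5]
Insert 7:
  append 7 at index 3 → [2, 19, 5, 7]
  7 < parent 19 at index 1, swap → [2, 7, 5, 19]
Insert 17:
  append 17 at index 4 → [2, 7, 5, 19, 17] (no swap needed)
Insert 21:
  append 21 at index 5 → [2, 7, 5, 19, 17, 21] (no swap needed)
Insert 1:
  append 1 at index 6 → [2, 7, 5, 19, 17, 21, 1]
  1 < parent 5 at index 2, swap → [2, 7, 1, 19, 17, 21, 5]
  1 < parent 2 at index 0, swap → [1, 7, 2, 19, 17, 21, 5]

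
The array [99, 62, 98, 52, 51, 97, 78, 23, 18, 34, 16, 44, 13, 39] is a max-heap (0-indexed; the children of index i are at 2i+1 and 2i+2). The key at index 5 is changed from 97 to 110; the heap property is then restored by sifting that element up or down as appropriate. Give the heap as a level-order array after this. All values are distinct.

set index 5 from 97 to 110 → [99, 62, 98, 52, 51, 110, 78, 23, 18, 34, 16, 44, 13, 39]
110 > parent 98 at index 2, swap → [99, 62, 110, 52, 51, 98, 78, 23, 18, 34, 16, 44, 13, 39]
110 > parent 99 at index 0, swap → [110, 62, 99, 52, 51, 98, 78, 23, 18, 34, 16, 44, 13, 39]

[110, 62, 99, 52, 51, 98, 78, 23, 18, 34, 16, 44, 13, 39]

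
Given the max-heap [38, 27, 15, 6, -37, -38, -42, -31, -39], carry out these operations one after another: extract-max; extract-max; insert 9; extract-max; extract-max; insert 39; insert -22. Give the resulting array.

[39, -22, 6, -31, -37, -39, -38, -42]

extract-max → returns 38:
  remove root 38; move last element -39 to root → [-39, 27, 15, 6, -37, -38, -42, -31]
  -39 vs larger child 27 at index 1, swap → [27, -39, 15, 6, -37, -38, -42, -31]
  -39 vs larger child 6 at index 3, swap → [27, 6, 15, -39, -37, -38, -42, -31]
  -39 vs only child -31 at index 7, swap → [27, 6, 15, -31, -37, -38, -42, -39]
extract-max → returns 27:
  remove root 27; move last element -39 to root → [-39, 6, 15, -31, -37, -38, -42]
  -39 vs larger child 15 at index 2, swap → [15, 6, -39, -31, -37, -38, -42]
  -39 vs larger child -38 at index 5, swap → [15, 6, -38, -31, -37, -39, -42]
insert 9:
  append 9 at index 7 → [15, 6, -38, -31, -37, -39, -42, 9]
  9 > parent -31 at index 3, swap → [15, 6, -38, 9, -37, -39, -42, -31]
  9 > parent 6 at index 1, swap → [15, 9, -38, 6, -37, -39, -42, -31]
extract-max → returns 15:
  remove root 15; move last element -31 to root → [-31, 9, -38, 6, -37, -39, -42]
  -31 vs larger child 9 at index 1, swap → [9, -31, -38, 6, -37, -39, -42]
  -31 vs larger child 6 at index 3, swap → [9, 6, -38, -31, -37, -39, -42]
extract-max → returns 9:
  remove root 9; move last element -42 to root → [-42, 6, -38, -31, -37, -39]
  -42 vs larger child 6 at index 1, swap → [6, -42, -38, -31, -37, -39]
  -42 vs larger child -31 at index 3, swap → [6, -31, -38, -42, -37, -39]
insert 39:
  append 39 at index 6 → [6, -31, -38, -42, -37, -39, 39]
  39 > parent -38 at index 2, swap → [6, -31, 39, -42, -37, -39, -38]
  39 > parent 6 at index 0, swap → [39, -31, 6, -42, -37, -39, -38]
insert -22:
  append -22 at index 7 → [39, -31, 6, -42, -37, -39, -38, -22]
  -22 > parent -42 at index 3, swap → [39, -31, 6, -22, -37, -39, -38, -42]
  -22 > parent -31 at index 1, swap → [39, -22, 6, -31, -37, -39, -38, -42]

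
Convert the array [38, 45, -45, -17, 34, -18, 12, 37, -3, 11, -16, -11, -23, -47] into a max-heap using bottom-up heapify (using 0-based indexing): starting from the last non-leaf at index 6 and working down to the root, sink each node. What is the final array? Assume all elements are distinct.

[45, 38, 12, 37, 34, -11, -45, -17, -3, 11, -16, -18, -23, -47]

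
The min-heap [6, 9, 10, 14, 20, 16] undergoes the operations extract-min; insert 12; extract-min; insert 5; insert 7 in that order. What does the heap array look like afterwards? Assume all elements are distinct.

[5, 14, 7, 16, 20, 12, 10]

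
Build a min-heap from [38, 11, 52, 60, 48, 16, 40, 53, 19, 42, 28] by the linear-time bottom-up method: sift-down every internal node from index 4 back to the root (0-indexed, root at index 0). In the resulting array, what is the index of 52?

5

sift down from index 4:
  48 vs smaller child 28 at index 10, swap → [38, 11, 52, 60, 28, 16, 40, 53, 19, 42, 48]
sift down from index 3:
  60 vs smaller child 19 at index 8, swap → [38, 11, 52, 19, 28, 16, 40, 53, 60, 42, 48]
sift down from index 2:
  52 vs smaller child 16 at index 5, swap → [38, 11, 16, 19, 28, 52, 40, 53, 60, 42, 48]
sift down from index 1: already satisfies heap property
sift down from index 0:
  38 vs smaller child 11 at index 1, swap → [11, 38, 16, 19, 28, 52, 40, 53, 60, 42, 48]
  38 vs smaller child 19 at index 3, swap → [11, 19, 16, 38, 28, 52, 40, 53, 60, 42, 48]
resulting array: [11, 19, 16, 38, 28, 52, 40, 53, 60, 42, 48]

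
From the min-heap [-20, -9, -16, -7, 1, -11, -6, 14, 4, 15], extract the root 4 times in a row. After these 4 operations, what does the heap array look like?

extract-min #1 returns -20:
  remove root -20; move last element 15 to root → [15, -9, -16, -7, 1, -11, -6, 14, 4]
  15 vs smaller child -16 at index 2, swap → [-16, -9, 15, -7, 1, -11, -6, 14, 4]
  15 vs smaller child -11 at index 5, swap → [-16, -9, -11, -7, 1, 15, -6, 14, 4]
extract-min #2 returns -16:
  remove root -16; move last element 4 to root → [4, -9, -11, -7, 1, 15, -6, 14]
  4 vs smaller child -11 at index 2, swap → [-11, -9, 4, -7, 1, 15, -6, 14]
  4 vs smaller child -6 at index 6, swap → [-11, -9, -6, -7, 1, 15, 4, 14]
extract-min #3 returns -11:
  remove root -11; move last element 14 to root → [14, -9, -6, -7, 1, 15, 4]
  14 vs smaller child -9 at index 1, swap → [-9, 14, -6, -7, 1, 15, 4]
  14 vs smaller child -7 at index 3, swap → [-9, -7, -6, 14, 1, 15, 4]
extract-min #4 returns -9:
  remove root -9; move last element 4 to root → [4, -7, -6, 14, 1, 15]
  4 vs smaller child -7 at index 1, swap → [-7, 4, -6, 14, 1, 15]
  4 vs smaller child 1 at index 4, swap → [-7, 1, -6, 14, 4, 15]

[-7, 1, -6, 14, 4, 15]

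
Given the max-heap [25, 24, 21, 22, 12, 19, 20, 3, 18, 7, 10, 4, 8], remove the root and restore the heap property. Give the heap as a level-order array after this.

[24, 22, 21, 18, 12, 19, 20, 3, 8, 7, 10, 4]

remove root 25; move last element 8 to root → [8, 24, 21, 22, 12, 19, 20, 3, 18, 7, 10, 4]
8 vs larger child 24 at index 1, swap → [24, 8, 21, 22, 12, 19, 20, 3, 18, 7, 10, 4]
8 vs larger child 22 at index 3, swap → [24, 22, 21, 8, 12, 19, 20, 3, 18, 7, 10, 4]
8 vs larger child 18 at index 8, swap → [24, 22, 21, 18, 12, 19, 20, 3, 8, 7, 10, 4]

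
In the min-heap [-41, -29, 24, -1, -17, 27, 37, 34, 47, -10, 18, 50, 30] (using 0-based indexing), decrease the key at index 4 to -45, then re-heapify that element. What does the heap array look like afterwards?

[-45, -41, 24, -1, -29, 27, 37, 34, 47, -10, 18, 50, 30]

set index 4 from -17 to -45 → [-41, -29, 24, -1, -45, 27, 37, 34, 47, -10, 18, 50, 30]
-45 < parent -29 at index 1, swap → [-41, -45, 24, -1, -29, 27, 37, 34, 47, -10, 18, 50, 30]
-45 < parent -41 at index 0, swap → [-45, -41, 24, -1, -29, 27, 37, 34, 47, -10, 18, 50, 30]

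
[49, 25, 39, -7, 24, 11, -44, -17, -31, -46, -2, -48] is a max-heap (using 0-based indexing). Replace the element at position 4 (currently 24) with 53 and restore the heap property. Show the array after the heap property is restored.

[53, 49, 39, -7, 25, 11, -44, -17, -31, -46, -2, -48]

set index 4 from 24 to 53 → [49, 25, 39, -7, 53, 11, -44, -17, -31, -46, -2, -48]
53 > parent 25 at index 1, swap → [49, 53, 39, -7, 25, 11, -44, -17, -31, -46, -2, -48]
53 > parent 49 at index 0, swap → [53, 49, 39, -7, 25, 11, -44, -17, -31, -46, -2, -48]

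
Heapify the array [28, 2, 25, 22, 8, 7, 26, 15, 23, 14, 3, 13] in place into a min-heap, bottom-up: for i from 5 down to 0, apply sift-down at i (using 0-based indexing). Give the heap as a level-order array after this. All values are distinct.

[2, 3, 7, 15, 8, 13, 26, 22, 23, 14, 28, 25]

sift down from index 5: already satisfies heap property
sift down from index 4:
  8 vs smaller child 3 at index 10, swap → [28, 2, 25, 22, 3, 7, 26, 15, 23, 14, 8, 13]
sift down from index 3:
  22 vs smaller child 15 at index 7, swap → [28, 2, 25, 15, 3, 7, 26, 22, 23, 14, 8, 13]
sift down from index 2:
  25 vs smaller child 7 at index 5, swap → [28, 2, 7, 15, 3, 25, 26, 22, 23, 14, 8, 13]
  25 vs only child 13 at index 11, swap → [28, 2, 7, 15, 3, 13, 26, 22, 23, 14, 8, 25]
sift down from index 1: already satisfies heap property
sift down from index 0:
  28 vs smaller child 2 at index 1, swap → [2, 28, 7, 15, 3, 13, 26, 22, 23, 14, 8, 25]
  28 vs smaller child 3 at index 4, swap → [2, 3, 7, 15, 28, 13, 26, 22, 23, 14, 8, 25]
  28 vs smaller child 8 at index 10, swap → [2, 3, 7, 15, 8, 13, 26, 22, 23, 14, 28, 25]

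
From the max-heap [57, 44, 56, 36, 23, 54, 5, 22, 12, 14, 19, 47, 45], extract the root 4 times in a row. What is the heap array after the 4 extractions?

extract-max #1 returns 57:
  remove root 57; move last element 45 to root → [45, 44, 56, 36, 23, 54, 5, 22, 12, 14, 19, 47]
  45 vs larger child 56 at index 2, swap → [56, 44, 45, 36, 23, 54, 5, 22, 12, 14, 19, 47]
  45 vs larger child 54 at index 5, swap → [56, 44, 54, 36, 23, 45, 5, 22, 12, 14, 19, 47]
  45 vs only child 47 at index 11, swap → [56, 44, 54, 36, 23, 47, 5, 22, 12, 14, 19, 45]
extract-max #2 returns 56:
  remove root 56; move last element 45 to root → [45, 44, 54, 36, 23, 47, 5, 22, 12, 14, 19]
  45 vs larger child 54 at index 2, swap → [54, 44, 45, 36, 23, 47, 5, 22, 12, 14, 19]
  45 vs larger child 47 at index 5, swap → [54, 44, 47, 36, 23, 45, 5, 22, 12, 14, 19]
extract-max #3 returns 54:
  remove root 54; move last element 19 to root → [19, 44, 47, 36, 23, 45, 5, 22, 12, 14]
  19 vs larger child 47 at index 2, swap → [47, 44, 19, 36, 23, 45, 5, 22, 12, 14]
  19 vs larger child 45 at index 5, swap → [47, 44, 45, 36, 23, 19, 5, 22, 12, 14]
extract-max #4 returns 47:
  remove root 47; move last element 14 to root → [14, 44, 45, 36, 23, 19, 5, 22, 12]
  14 vs larger child 45 at index 2, swap → [45, 44, 14, 36, 23, 19, 5, 22, 12]
  14 vs larger child 19 at index 5, swap → [45, 44, 19, 36, 23, 14, 5, 22, 12]

[45, 44, 19, 36, 23, 14, 5, 22, 12]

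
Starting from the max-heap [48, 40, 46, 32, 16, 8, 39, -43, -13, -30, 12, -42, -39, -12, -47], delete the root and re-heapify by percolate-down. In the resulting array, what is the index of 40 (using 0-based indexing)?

remove root 48; move last element -47 to root → [-47, 40, 46, 32, 16, 8, 39, -43, -13, -30, 12, -42, -39, -12]
-47 vs larger child 46 at index 2, swap → [46, 40, -47, 32, 16, 8, 39, -43, -13, -30, 12, -42, -39, -12]
-47 vs larger child 39 at index 6, swap → [46, 40, 39, 32, 16, 8, -47, -43, -13, -30, 12, -42, -39, -12]
-47 vs only child -12 at index 13, swap → [46, 40, 39, 32, 16, 8, -12, -43, -13, -30, 12, -42, -39, -47]
resulting array: [46, 40, 39, 32, 16, 8, -12, -43, -13, -30, 12, -42, -39, -47]

1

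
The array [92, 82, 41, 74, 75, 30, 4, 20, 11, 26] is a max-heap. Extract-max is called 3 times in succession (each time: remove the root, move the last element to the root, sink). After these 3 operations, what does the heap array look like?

extract-max #1 returns 92:
  remove root 92; move last element 26 to root → [26, 82, 41, 74, 75, 30, 4, 20, 11]
  26 vs larger child 82 at index 1, swap → [82, 26, 41, 74, 75, 30, 4, 20, 11]
  26 vs larger child 75 at index 4, swap → [82, 75, 41, 74, 26, 30, 4, 20, 11]
extract-max #2 returns 82:
  remove root 82; move last element 11 to root → [11, 75, 41, 74, 26, 30, 4, 20]
  11 vs larger child 75 at index 1, swap → [75, 11, 41, 74, 26, 30, 4, 20]
  11 vs larger child 74 at index 3, swap → [75, 74, 41, 11, 26, 30, 4, 20]
  11 vs only child 20 at index 7, swap → [75, 74, 41, 20, 26, 30, 4, 11]
extract-max #3 returns 75:
  remove root 75; move last element 11 to root → [11, 74, 41, 20, 26, 30, 4]
  11 vs larger child 74 at index 1, swap → [74, 11, 41, 20, 26, 30, 4]
  11 vs larger child 26 at index 4, swap → [74, 26, 41, 20, 11, 30, 4]

[74, 26, 41, 20, 11, 30, 4]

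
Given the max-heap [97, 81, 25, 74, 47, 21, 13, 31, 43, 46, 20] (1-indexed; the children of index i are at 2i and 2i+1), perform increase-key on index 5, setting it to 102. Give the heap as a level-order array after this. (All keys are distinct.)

set index 5 from 47 to 102 → [97, 81, 25, 74, 102, 21, 13, 31, 43, 46, 20]
102 > parent 81 at index 2, swap → [97, 102, 25, 74, 81, 21, 13, 31, 43, 46, 20]
102 > parent 97 at index 1, swap → [102, 97, 25, 74, 81, 21, 13, 31, 43, 46, 20]

[102, 97, 25, 74, 81, 21, 13, 31, 43, 46, 20]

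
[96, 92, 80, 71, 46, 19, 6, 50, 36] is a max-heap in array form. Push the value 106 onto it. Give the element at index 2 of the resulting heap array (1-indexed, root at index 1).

append 106 at index 10 → [96, 92, 80, 71, 46, 19, 6, 50, 36, 106]
106 > parent 46 at index 5, swap → [96, 92, 80, 71, 106, 19, 6, 50, 36, 46]
106 > parent 92 at index 2, swap → [96, 106, 80, 71, 92, 19, 6, 50, 36, 46]
106 > parent 96 at index 1, swap → [106, 96, 80, 71, 92, 19, 6, 50, 36, 46]
resulting array: [106, 96, 80, 71, 92, 19, 6, 50, 36, 46]

96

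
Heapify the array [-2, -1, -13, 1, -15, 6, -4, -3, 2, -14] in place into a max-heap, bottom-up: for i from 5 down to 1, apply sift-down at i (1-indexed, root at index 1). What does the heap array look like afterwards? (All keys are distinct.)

[6, 2, -2, 1, -14, -13, -4, -3, -1, -15]

sift down from index 5:
  -15 vs only child -14 at index 10, swap → [-2, -1, -13, 1, -14, 6, -4, -3, 2, -15]
sift down from index 4:
  1 vs larger child 2 at index 9, swap → [-2, -1, -13, 2, -14, 6, -4, -3, 1, -15]
sift down from index 3:
  -13 vs larger child 6 at index 6, swap → [-2, -1, 6, 2, -14, -13, -4, -3, 1, -15]
sift down from index 2:
  -1 vs larger child 2 at index 4, swap → [-2, 2, 6, -1, -14, -13, -4, -3, 1, -15]
  -1 vs larger child 1 at index 9, swap → [-2, 2, 6, 1, -14, -13, -4, -3, -1, -15]
sift down from index 1:
  -2 vs larger child 6 at index 3, swap → [6, 2, -2, 1, -14, -13, -4, -3, -1, -15]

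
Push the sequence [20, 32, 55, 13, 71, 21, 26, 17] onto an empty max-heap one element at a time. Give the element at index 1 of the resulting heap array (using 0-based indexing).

55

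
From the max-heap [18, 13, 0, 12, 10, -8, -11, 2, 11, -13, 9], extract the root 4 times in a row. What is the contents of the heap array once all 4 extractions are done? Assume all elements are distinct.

[10, 9, 0, 2, -13, -8, -11]

extract-max #1 returns 18:
  remove root 18; move last element 9 to root → [9, 13, 0, 12, 10, -8, -11, 2, 11, -13]
  9 vs larger child 13 at index 1, swap → [13, 9, 0, 12, 10, -8, -11, 2, 11, -13]
  9 vs larger child 12 at index 3, swap → [13, 12, 0, 9, 10, -8, -11, 2, 11, -13]
  9 vs larger child 11 at index 8, swap → [13, 12, 0, 11, 10, -8, -11, 2, 9, -13]
extract-max #2 returns 13:
  remove root 13; move last element -13 to root → [-13, 12, 0, 11, 10, -8, -11, 2, 9]
  -13 vs larger child 12 at index 1, swap → [12, -13, 0, 11, 10, -8, -11, 2, 9]
  -13 vs larger child 11 at index 3, swap → [12, 11, 0, -13, 10, -8, -11, 2, 9]
  -13 vs larger child 9 at index 8, swap → [12, 11, 0, 9, 10, -8, -11, 2, -13]
extract-max #3 returns 12:
  remove root 12; move last element -13 to root → [-13, 11, 0, 9, 10, -8, -11, 2]
  -13 vs larger child 11 at index 1, swap → [11, -13, 0, 9, 10, -8, -11, 2]
  -13 vs larger child 10 at index 4, swap → [11, 10, 0, 9, -13, -8, -11, 2]
extract-max #4 returns 11:
  remove root 11; move last element 2 to root → [2, 10, 0, 9, -13, -8, -11]
  2 vs larger child 10 at index 1, swap → [10, 2, 0, 9, -13, -8, -11]
  2 vs larger child 9 at index 3, swap → [10, 9, 0, 2, -13, -8, -11]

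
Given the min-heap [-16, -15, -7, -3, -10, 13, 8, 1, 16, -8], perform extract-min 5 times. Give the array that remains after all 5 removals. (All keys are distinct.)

extract-min #1 returns -16:
  remove root -16; move last element -8 to root → [-8, -15, -7, -3, -10, 13, 8, 1, 16]
  -8 vs smaller child -15 at index 1, swap → [-15, -8, -7, -3, -10, 13, 8, 1, 16]
  -8 vs smaller child -10 at index 4, swap → [-15, -10, -7, -3, -8, 13, 8, 1, 16]
extract-min #2 returns -15:
  remove root -15; move last element 16 to root → [16, -10, -7, -3, -8, 13, 8, 1]
  16 vs smaller child -10 at index 1, swap → [-10, 16, -7, -3, -8, 13, 8, 1]
  16 vs smaller child -8 at index 4, swap → [-10, -8, -7, -3, 16, 13, 8, 1]
extract-min #3 returns -10:
  remove root -10; move last element 1 to root → [1, -8, -7, -3, 16, 13, 8]
  1 vs smaller child -8 at index 1, swap → [-8, 1, -7, -3, 16, 13, 8]
  1 vs smaller child -3 at index 3, swap → [-8, -3, -7, 1, 16, 13, 8]
extract-min #4 returns -8:
  remove root -8; move last element 8 to root → [8, -3, -7, 1, 16, 13]
  8 vs smaller child -7 at index 2, swap → [-7, -3, 8, 1, 16, 13]
extract-min #5 returns -7:
  remove root -7; move last element 13 to root → [13, -3, 8, 1, 16]
  13 vs smaller child -3 at index 1, swap → [-3, 13, 8, 1, 16]
  13 vs smaller child 1 at index 3, swap → [-3, 1, 8, 13, 16]

[-3, 1, 8, 13, 16]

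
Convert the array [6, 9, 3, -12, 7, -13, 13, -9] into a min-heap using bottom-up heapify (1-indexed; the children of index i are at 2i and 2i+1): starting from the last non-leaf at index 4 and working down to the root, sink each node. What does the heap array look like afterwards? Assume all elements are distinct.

sift down from index 4: already satisfies heap property
sift down from index 3:
  3 vs smaller child -13 at index 6, swap → [6, 9, -13, -12, 7, 3, 13, -9]
sift down from index 2:
  9 vs smaller child -12 at index 4, swap → [6, -12, -13, 9, 7, 3, 13, -9]
  9 vs only child -9 at index 8, swap → [6, -12, -13, -9, 7, 3, 13, 9]
sift down from index 1:
  6 vs smaller child -13 at index 3, swap → [-13, -12, 6, -9, 7, 3, 13, 9]
  6 vs smaller child 3 at index 6, swap → [-13, -12, 3, -9, 7, 6, 13, 9]

[-13, -12, 3, -9, 7, 6, 13, 9]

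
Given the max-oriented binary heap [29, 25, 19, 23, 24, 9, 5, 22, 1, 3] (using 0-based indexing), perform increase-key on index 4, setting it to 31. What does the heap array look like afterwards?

[31, 29, 19, 23, 25, 9, 5, 22, 1, 3]

set index 4 from 24 to 31 → [29, 25, 19, 23, 31, 9, 5, 22, 1, 3]
31 > parent 25 at index 1, swap → [29, 31, 19, 23, 25, 9, 5, 22, 1, 3]
31 > parent 29 at index 0, swap → [31, 29, 19, 23, 25, 9, 5, 22, 1, 3]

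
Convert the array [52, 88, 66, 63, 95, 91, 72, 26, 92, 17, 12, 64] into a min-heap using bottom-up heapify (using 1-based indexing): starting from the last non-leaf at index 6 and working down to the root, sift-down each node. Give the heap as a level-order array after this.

[12, 17, 64, 26, 52, 66, 72, 63, 92, 88, 95, 91]

sift down from index 6:
  91 vs only child 64 at index 12, swap → [52, 88, 66, 63, 95, 64, 72, 26, 92, 17, 12, 91]
sift down from index 5:
  95 vs smaller child 12 at index 11, swap → [52, 88, 66, 63, 12, 64, 72, 26, 92, 17, 95, 91]
sift down from index 4:
  63 vs smaller child 26 at index 8, swap → [52, 88, 66, 26, 12, 64, 72, 63, 92, 17, 95, 91]
sift down from index 3:
  66 vs smaller child 64 at index 6, swap → [52, 88, 64, 26, 12, 66, 72, 63, 92, 17, 95, 91]
sift down from index 2:
  88 vs smaller child 12 at index 5, swap → [52, 12, 64, 26, 88, 66, 72, 63, 92, 17, 95, 91]
  88 vs smaller child 17 at index 10, swap → [52, 12, 64, 26, 17, 66, 72, 63, 92, 88, 95, 91]
sift down from index 1:
  52 vs smaller child 12 at index 2, swap → [12, 52, 64, 26, 17, 66, 72, 63, 92, 88, 95, 91]
  52 vs smaller child 17 at index 5, swap → [12, 17, 64, 26, 52, 66, 72, 63, 92, 88, 95, 91]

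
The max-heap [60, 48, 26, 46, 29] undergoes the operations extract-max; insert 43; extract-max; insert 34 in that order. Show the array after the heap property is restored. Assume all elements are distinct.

extract-max → returns 60:
  remove root 60; move last element 29 to root → [29, 48, 26, 46]
  29 vs larger child 48 at index 1, swap → [48, 29, 26, 46]
  29 vs only child 46 at index 3, swap → [48, 46, 26, 29]
insert 43:
  append 43 at index 4 → [48, 46, 26, 29, 43] (no swap needed)
extract-max → returns 48:
  remove root 48; move last element 43 to root → [43, 46, 26, 29]
  43 vs larger child 46 at index 1, swap → [46, 43, 26, 29]
insert 34:
  append 34 at index 4 → [46, 43, 26, 29, 34] (no swap needed)

[46, 43, 26, 29, 34]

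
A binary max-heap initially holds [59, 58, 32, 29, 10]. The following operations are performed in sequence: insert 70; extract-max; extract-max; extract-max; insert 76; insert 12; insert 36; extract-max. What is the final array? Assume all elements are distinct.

[36, 32, 10, 29, 12]

insert 70:
  append 70 at index 5 → [59, 58, 32, 29, 10, 70]
  70 > parent 32 at index 2, swap → [59, 58, 70, 29, 10, 32]
  70 > parent 59 at index 0, swap → [70, 58, 59, 29, 10, 32]
extract-max → returns 70:
  remove root 70; move last element 32 to root → [32, 58, 59, 29, 10]
  32 vs larger child 59 at index 2, swap → [59, 58, 32, 29, 10]
extract-max → returns 59:
  remove root 59; move last element 10 to root → [10, 58, 32, 29]
  10 vs larger child 58 at index 1, swap → [58, 10, 32, 29]
  10 vs only child 29 at index 3, swap → [58, 29, 32, 10]
extract-max → returns 58:
  remove root 58; move last element 10 to root → [10, 29, 32]
  10 vs larger child 32 at index 2, swap → [32, 29, 10]
insert 76:
  append 76 at index 3 → [32, 29, 10, 76]
  76 > parent 29 at index 1, swap → [32, 76, 10, 29]
  76 > parent 32 at index 0, swap → [76, 32, 10, 29]
insert 12:
  append 12 at index 4 → [76, 32, 10, 29, 12] (no swap needed)
insert 36:
  append 36 at index 5 → [76, 32, 10, 29, 12, 36]
  36 > parent 10 at index 2, swap → [76, 32, 36, 29, 12, 10]
extract-max → returns 76:
  remove root 76; move last element 10 to root → [10, 32, 36, 29, 12]
  10 vs larger child 36 at index 2, swap → [36, 32, 10, 29, 12]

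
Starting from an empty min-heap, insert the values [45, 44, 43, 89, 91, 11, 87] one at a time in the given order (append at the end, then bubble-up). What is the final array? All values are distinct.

[11, 45, 43, 89, 91, 44, 87]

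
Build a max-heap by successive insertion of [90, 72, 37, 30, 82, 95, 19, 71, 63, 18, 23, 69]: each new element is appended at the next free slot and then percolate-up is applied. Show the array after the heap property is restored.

[95, 82, 90, 71, 72, 69, 19, 30, 63, 18, 23, 37]

Insert 90:
  append 90 at index 0 → [90] (no swap needed)
Insert 72:
  append 72 at index 1 → [90, 72] (no swap needed)
Insert 37:
  append 37 at index 2 → [90, 72, 37] (no swap needed)
Insert 30:
  append 30 at index 3 → [90, 72, 37, 30] (no swap needed)
Insert 82:
  append 82 at index 4 → [90, 72, 37, 30, 82]
  82 > parent 72 at index 1, swap → [90, 82, 37, 30, 72]
Insert 95:
  append 95 at index 5 → [90, 82, 37, 30, 72, 95]
  95 > parent 37 at index 2, swap → [90, 82, 95, 30, 72, 37]
  95 > parent 90 at index 0, swap → [95, 82, 90, 30, 72, 37]
Insert 19:
  append 19 at index 6 → [95, 82, 90, 30, 72, 37, 19] (no swap needed)
Insert 71:
  append 71 at index 7 → [95, 82, 90, 30, 72, 37, 19, 71]
  71 > parent 30 at index 3, swap → [95, 82, 90, 71, 72, 37, 19, 30]
Insert 63:
  append 63 at index 8 → [95, 82, 90, 71, 72, 37, 19, 30, 63] (no swap needed)
Insert 18:
  append 18 at index 9 → [95, 82, 90, 71, 72, 37, 19, 30, 63, 18] (no swap needed)
Insert 23:
  append 23 at index 10 → [95, 82, 90, 71, 72, 37, 19, 30, 63, 18, 23] (no swap needed)
Insert 69:
  append 69 at index 11 → [95, 82, 90, 71, 72, 37, 19, 30, 63, 18, 23, 69]
  69 > parent 37 at index 5, swap → [95, 82, 90, 71, 72, 69, 19, 30, 63, 18, 23, 37]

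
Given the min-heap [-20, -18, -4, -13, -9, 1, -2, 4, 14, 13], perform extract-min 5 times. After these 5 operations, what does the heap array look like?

extract-min #1 returns -20:
  remove root -20; move last element 13 to root → [13, -18, -4, -13, -9, 1, -2, 4, 14]
  13 vs smaller child -18 at index 1, swap → [-18, 13, -4, -13, -9, 1, -2, 4, 14]
  13 vs smaller child -13 at index 3, swap → [-18, -13, -4, 13, -9, 1, -2, 4, 14]
  13 vs smaller child 4 at index 7, swap → [-18, -13, -4, 4, -9, 1, -2, 13, 14]
extract-min #2 returns -18:
  remove root -18; move last element 14 to root → [14, -13, -4, 4, -9, 1, -2, 13]
  14 vs smaller child -13 at index 1, swap → [-13, 14, -4, 4, -9, 1, -2, 13]
  14 vs smaller child -9 at index 4, swap → [-13, -9, -4, 4, 14, 1, -2, 13]
extract-min #3 returns -13:
  remove root -13; move last element 13 to root → [13, -9, -4, 4, 14, 1, -2]
  13 vs smaller child -9 at index 1, swap → [-9, 13, -4, 4, 14, 1, -2]
  13 vs smaller child 4 at index 3, swap → [-9, 4, -4, 13, 14, 1, -2]
extract-min #4 returns -9:
  remove root -9; move last element -2 to root → [-2, 4, -4, 13, 14, 1]
  -2 vs smaller child -4 at index 2, swap → [-4, 4, -2, 13, 14, 1]
extract-min #5 returns -4:
  remove root -4; move last element 1 to root → [1, 4, -2, 13, 14]
  1 vs smaller child -2 at index 2, swap → [-2, 4, 1, 13, 14]

[-2, 4, 1, 13, 14]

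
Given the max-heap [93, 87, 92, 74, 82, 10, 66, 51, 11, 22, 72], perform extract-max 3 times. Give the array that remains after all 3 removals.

[82, 74, 72, 51, 22, 10, 66, 11]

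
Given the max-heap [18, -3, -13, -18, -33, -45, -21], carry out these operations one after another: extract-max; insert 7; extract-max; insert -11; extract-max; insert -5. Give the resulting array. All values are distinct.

[-5, -18, -11, -21, -33, -45, -13]

extract-max → returns 18:
  remove root 18; move last element -21 to root → [-21, -3, -13, -18, -33, -45]
  -21 vs larger child -3 at index 1, swap → [-3, -21, -13, -18, -33, -45]
  -21 vs larger child -18 at index 3, swap → [-3, -18, -13, -21, -33, -45]
insert 7:
  append 7 at index 6 → [-3, -18, -13, -21, -33, -45, 7]
  7 > parent -13 at index 2, swap → [-3, -18, 7, -21, -33, -45, -13]
  7 > parent -3 at index 0, swap → [7, -18, -3, -21, -33, -45, -13]
extract-max → returns 7:
  remove root 7; move last element -13 to root → [-13, -18, -3, -21, -33, -45]
  -13 vs larger child -3 at index 2, swap → [-3, -18, -13, -21, -33, -45]
insert -11:
  append -11 at index 6 → [-3, -18, -13, -21, -33, -45, -11]
  -11 > parent -13 at index 2, swap → [-3, -18, -11, -21, -33, -45, -13]
extract-max → returns -3:
  remove root -3; move last element -13 to root → [-13, -18, -11, -21, -33, -45]
  -13 vs larger child -11 at index 2, swap → [-11, -18, -13, -21, -33, -45]
insert -5:
  append -5 at index 6 → [-11, -18, -13, -21, -33, -45, -5]
  -5 > parent -13 at index 2, swap → [-11, -18, -5, -21, -33, -45, -13]
  -5 > parent -11 at index 0, swap → [-5, -18, -11, -21, -33, -45, -13]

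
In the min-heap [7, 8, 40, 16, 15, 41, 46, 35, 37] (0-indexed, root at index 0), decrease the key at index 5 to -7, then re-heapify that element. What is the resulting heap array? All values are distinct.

[-7, 8, 7, 16, 15, 40, 46, 35, 37]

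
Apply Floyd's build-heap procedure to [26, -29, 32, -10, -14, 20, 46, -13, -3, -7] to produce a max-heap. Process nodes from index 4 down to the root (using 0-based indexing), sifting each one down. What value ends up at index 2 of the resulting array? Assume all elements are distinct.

sift down from index 4:
  -14 vs only child -7 at index 9, swap → [26, -29, 32, -10, -7, 20, 46, -13, -3, -14]
sift down from index 3:
  -10 vs larger child -3 at index 8, swap → [26, -29, 32, -3, -7, 20, 46, -13, -10, -14]
sift down from index 2:
  32 vs larger child 46 at index 6, swap → [26, -29, 46, -3, -7, 20, 32, -13, -10, -14]
sift down from index 1:
  -29 vs larger child -3 at index 3, swap → [26, -3, 46, -29, -7, 20, 32, -13, -10, -14]
  -29 vs larger child -10 at index 8, swap → [26, -3, 46, -10, -7, 20, 32, -13, -29, -14]
sift down from index 0:
  26 vs larger child 46 at index 2, swap → [46, -3, 26, -10, -7, 20, 32, -13, -29, -14]
  26 vs larger child 32 at index 6, swap → [46, -3, 32, -10, -7, 20, 26, -13, -29, -14]
resulting array: [46, -3, 32, -10, -7, 20, 26, -13, -29, -14]

32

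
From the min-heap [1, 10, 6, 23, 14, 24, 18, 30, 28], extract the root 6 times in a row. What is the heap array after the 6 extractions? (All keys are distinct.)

extract-min #1 returns 1:
  remove root 1; move last element 28 to root → [28, 10, 6, 23, 14, 24, 18, 30]
  28 vs smaller child 6 at index 2, swap → [6, 10, 28, 23, 14, 24, 18, 30]
  28 vs smaller child 18 at index 6, swap → [6, 10, 18, 23, 14, 24, 28, 30]
extract-min #2 returns 6:
  remove root 6; move last element 30 to root → [30, 10, 18, 23, 14, 24, 28]
  30 vs smaller child 10 at index 1, swap → [10, 30, 18, 23, 14, 24, 28]
  30 vs smaller child 14 at index 4, swap → [10, 14, 18, 23, 30, 24, 28]
extract-min #3 returns 10:
  remove root 10; move last element 28 to root → [28, 14, 18, 23, 30, 24]
  28 vs smaller child 14 at index 1, swap → [14, 28, 18, 23, 30, 24]
  28 vs smaller child 23 at index 3, swap → [14, 23, 18, 28, 30, 24]
extract-min #4 returns 14:
  remove root 14; move last element 24 to root → [24, 23, 18, 28, 30]
  24 vs smaller child 18 at index 2, swap → [18, 23, 24, 28, 30]
extract-min #5 returns 18:
  remove root 18; move last element 30 to root → [30, 23, 24, 28]
  30 vs smaller child 23 at index 1, swap → [23, 30, 24, 28]
  30 vs only child 28 at index 3, swap → [23, 28, 24, 30]
extract-min #6 returns 23:
  remove root 23; move last element 30 to root → [30, 28, 24]
  30 vs smaller child 24 at index 2, swap → [24, 28, 30]

[24, 28, 30]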